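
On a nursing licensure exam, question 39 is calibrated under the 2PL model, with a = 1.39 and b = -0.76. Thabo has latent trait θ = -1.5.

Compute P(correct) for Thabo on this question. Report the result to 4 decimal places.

P(θ) = 1 / (1 + exp(−a(θ − b)))
Exponent: 1.39 × (-1.5 − (-0.76)) = -1.0286
1/(1 + e^{1.0286}) = 0.2634

0.2634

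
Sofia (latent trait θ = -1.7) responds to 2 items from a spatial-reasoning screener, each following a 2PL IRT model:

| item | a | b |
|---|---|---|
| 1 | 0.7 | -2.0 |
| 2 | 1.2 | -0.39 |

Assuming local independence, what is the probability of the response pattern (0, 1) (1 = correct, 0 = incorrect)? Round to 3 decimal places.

P(θ) = 1 / (1 + exp(−a(θ − b)))
P_1 = 1/(1+e^{-0.2100}) = 0.5523
P_2 = 1/(1+e^{1.5720}) = 0.1719
L = (1−P_1) × P_2 = 0.4477 × 0.1719 = 0.07697

0.077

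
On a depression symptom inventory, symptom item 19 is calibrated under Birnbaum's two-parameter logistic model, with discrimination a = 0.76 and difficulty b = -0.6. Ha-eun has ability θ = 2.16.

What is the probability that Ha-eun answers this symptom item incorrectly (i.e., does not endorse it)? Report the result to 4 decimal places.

0.1093

P(θ) = 1 / (1 + exp(−a(θ − b)))
Exponent: 0.76 × (2.16 − (-0.6)) = 2.0976
1/(1 + e^{-2.0976}) = 0.8907
P(incorrect) = 1 − 0.8907 = 0.1093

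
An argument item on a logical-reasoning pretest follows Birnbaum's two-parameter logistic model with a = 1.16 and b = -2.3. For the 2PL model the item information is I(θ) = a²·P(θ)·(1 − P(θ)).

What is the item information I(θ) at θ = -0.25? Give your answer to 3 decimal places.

0.105

P = 1/(1+e^{-2.3780}) = 0.9151
P(1−P) = 0.9151 × 0.0849 = 0.0777
I = a² × P(1−P) = 1.16² × 0.0777 = 0.10450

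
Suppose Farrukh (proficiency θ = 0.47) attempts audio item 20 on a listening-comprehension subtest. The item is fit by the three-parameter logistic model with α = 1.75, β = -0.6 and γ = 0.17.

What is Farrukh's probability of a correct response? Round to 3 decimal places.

P(θ) = γ + (1 − γ) · 1 / (1 + exp(−α(θ − β)))
Exponent: 1.75 × (0.47 − (-0.6)) = 1.8725
1/(1 + e^{-1.8725}) = 0.8667
P = 0.17 + 0.83 × 0.8667 = 0.8894

0.889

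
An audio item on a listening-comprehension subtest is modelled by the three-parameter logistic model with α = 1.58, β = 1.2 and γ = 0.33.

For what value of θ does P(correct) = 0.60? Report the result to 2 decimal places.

0.95

P(θ) = γ + (1 − γ) · 1 / (1 + exp(−α(θ − β)))
Remove guessing floor: (0.60 − 0.33)/(1 − 0.33) = 0.4030
logit = ln(0.4030/0.5970) = -0.3930
θ = β + logit/(α) = 1.2 + (-0.3930)/1.5800 = 0.9512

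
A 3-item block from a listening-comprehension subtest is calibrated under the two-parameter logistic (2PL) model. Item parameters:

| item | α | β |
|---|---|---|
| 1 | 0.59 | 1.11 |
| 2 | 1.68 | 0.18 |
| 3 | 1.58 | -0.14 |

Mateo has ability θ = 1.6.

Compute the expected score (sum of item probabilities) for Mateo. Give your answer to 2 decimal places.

P(θ) = 1 / (1 + exp(−α(θ − β)))
P_1 = 1/(1+e^{-0.2891}) = 0.5718
P_2 = 1/(1+e^{-2.3856}) = 0.9157
P_3 = 1/(1+e^{-2.7492}) = 0.9399
E[score] = 0.5718 + 0.9157 + 0.9399 = 2.4274

2.43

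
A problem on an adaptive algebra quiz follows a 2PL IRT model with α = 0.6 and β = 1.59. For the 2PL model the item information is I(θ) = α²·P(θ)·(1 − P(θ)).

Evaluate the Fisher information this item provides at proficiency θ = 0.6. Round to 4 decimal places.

P = 1/(1+e^{0.5940}) = 0.3557
P(1−P) = 0.3557 × 0.6443 = 0.2292
I = α² × P(1−P) = 0.6² × 0.2292 = 0.08251

0.0825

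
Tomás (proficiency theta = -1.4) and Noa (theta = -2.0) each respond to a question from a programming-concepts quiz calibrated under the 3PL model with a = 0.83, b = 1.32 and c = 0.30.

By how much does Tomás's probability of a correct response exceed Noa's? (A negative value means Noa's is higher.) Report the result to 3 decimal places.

0.024

P(theta) = c + (1 − c) · 1 / (1 + exp(−a(theta − b)))
P(Tomás) = 0.3663  [exponent -2.2576]
P(Noa) = 0.3418  [exponent -2.7556]
Difference = 0.3663 − 0.3418 = 0.0244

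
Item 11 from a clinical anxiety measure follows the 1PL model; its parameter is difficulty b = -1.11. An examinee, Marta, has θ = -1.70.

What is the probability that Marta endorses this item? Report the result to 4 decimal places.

P(θ) = 1 / (1 + exp(−(θ − b)))
Exponent: (-1.70 − (-1.11)) = -0.5900
1/(1 + e^{0.5900}) = 0.3566
P = 0.3566

0.3566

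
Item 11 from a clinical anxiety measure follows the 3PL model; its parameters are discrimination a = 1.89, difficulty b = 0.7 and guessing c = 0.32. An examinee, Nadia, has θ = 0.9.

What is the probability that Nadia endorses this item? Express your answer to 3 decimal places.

0.724

P(θ) = c + (1 − c) · 1 / (1 + exp(−a(θ − b)))
Exponent: 1.89 × (0.9 − 0.7) = 0.3780
1/(1 + e^{-0.3780}) = 0.5934
P = 0.32 + 0.68 × 0.5934 = 0.7235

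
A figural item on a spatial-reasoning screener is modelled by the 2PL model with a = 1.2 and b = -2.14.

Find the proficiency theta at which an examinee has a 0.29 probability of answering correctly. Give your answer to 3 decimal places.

P(theta) = 1 / (1 + exp(−a(theta − b)))
logit = ln(0.2900/0.7100) = -0.8954
theta = b + logit/(a) = -2.14 + (-0.8954)/1.2000 = -2.8862

-2.886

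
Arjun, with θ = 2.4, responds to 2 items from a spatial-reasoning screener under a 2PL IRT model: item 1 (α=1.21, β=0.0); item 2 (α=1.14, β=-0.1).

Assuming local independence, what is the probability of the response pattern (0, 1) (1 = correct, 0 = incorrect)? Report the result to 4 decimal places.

P(θ) = 1 / (1 + exp(−α(θ − β)))
P_1 = 1/(1+e^{-2.9040}) = 0.9480
P_2 = 1/(1+e^{-2.8500}) = 0.9453
L = (1−P_1) × P_2 = 0.0520 × 0.9453 = 0.04912

0.0491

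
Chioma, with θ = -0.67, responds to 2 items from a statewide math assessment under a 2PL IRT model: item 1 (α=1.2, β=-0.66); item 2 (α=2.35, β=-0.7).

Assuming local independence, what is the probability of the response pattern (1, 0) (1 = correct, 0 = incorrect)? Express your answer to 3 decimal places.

0.240

P(θ) = 1 / (1 + exp(−α(θ − β)))
P_1 = 1/(1+e^{0.0120}) = 0.4970
P_2 = 1/(1+e^{-0.0705}) = 0.5176
L = P_1 × (1−P_2) = 0.4970 × 0.4824 = 0.23974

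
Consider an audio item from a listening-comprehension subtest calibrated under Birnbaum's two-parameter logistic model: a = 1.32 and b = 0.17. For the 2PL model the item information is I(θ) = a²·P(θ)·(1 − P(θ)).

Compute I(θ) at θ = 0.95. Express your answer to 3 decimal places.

P = 1/(1+e^{-1.0296}) = 0.7368
P(1−P) = 0.7368 × 0.2632 = 0.1939
I = a² × P(1−P) = 1.32² × 0.1939 = 0.33786

0.338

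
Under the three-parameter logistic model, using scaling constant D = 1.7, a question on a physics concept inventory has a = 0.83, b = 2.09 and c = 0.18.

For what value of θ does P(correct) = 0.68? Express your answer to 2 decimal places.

2.41

P(θ) = c + (1 − c) · 1 / (1 + exp(−D·a(θ − b)))
Remove guessing floor: (0.68 − 0.18)/(1 − 0.18) = 0.6098
logit = ln(0.6098/0.3902) = 0.4463
θ = b + logit/(1.7·a) = 2.09 + 0.4463/1.4110 = 2.4063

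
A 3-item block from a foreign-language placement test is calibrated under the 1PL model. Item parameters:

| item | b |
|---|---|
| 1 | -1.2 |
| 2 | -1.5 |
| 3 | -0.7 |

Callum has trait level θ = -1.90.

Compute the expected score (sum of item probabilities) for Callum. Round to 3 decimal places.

0.965

P(θ) = 1 / (1 + exp(−(θ − b)))
P_1 = 1/(1+e^{0.7000}) = 0.3318
P_2 = 1/(1+e^{0.4000}) = 0.4013
P_3 = 1/(1+e^{1.2000}) = 0.2315
E[score] = 0.3318 + 0.4013 + 0.2315 = 0.9646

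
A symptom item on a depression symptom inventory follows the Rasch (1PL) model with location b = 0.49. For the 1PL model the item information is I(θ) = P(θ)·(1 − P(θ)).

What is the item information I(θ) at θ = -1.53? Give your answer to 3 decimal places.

0.103

P = 1/(1+e^{2.0200}) = 0.1171
P(1−P) = 0.1171 × 0.8829 = 0.1034
I = P(1−P) = 0.10340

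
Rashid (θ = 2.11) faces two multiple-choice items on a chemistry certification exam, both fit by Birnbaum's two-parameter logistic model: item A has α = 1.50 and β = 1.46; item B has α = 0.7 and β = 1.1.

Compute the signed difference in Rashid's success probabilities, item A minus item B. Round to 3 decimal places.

0.056

P(θ) = 1 / (1 + exp(−α(θ − β)))
P_A = 0.7261
P_B = 0.6697
P_A − P_B = 0.0564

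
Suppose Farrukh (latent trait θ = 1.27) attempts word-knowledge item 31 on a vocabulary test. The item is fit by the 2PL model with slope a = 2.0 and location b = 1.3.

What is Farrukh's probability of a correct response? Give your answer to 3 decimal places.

0.485

P(θ) = 1 / (1 + exp(−a(θ − b)))
Exponent: 2.0 × (1.27 − 1.3) = -0.0600
1/(1 + e^{0.0600}) = 0.4850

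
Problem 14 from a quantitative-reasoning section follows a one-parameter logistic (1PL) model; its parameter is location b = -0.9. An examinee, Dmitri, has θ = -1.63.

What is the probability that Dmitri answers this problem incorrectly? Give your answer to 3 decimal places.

0.675

P(θ) = 1 / (1 + exp(−(θ − b)))
Exponent: (-1.63 − (-0.9)) = -0.7300
1/(1 + e^{0.7300}) = 0.3252
P = 0.3252
P(incorrect) = 1 − 0.3252 = 0.6748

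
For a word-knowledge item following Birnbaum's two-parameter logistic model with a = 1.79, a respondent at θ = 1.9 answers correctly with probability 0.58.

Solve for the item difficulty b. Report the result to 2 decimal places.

P(θ) = 1 / (1 + exp(−a(θ − b)))
logit(0.58) = ln(0.58/0.42) = 0.3228
b = θ − logit/(a) = 1.9 − 0.3228/1.7900 = 1.7197

1.72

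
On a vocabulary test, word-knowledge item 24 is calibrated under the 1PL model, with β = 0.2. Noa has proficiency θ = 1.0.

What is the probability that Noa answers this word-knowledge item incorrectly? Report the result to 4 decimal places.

P(θ) = 1 / (1 + exp(−(θ − β)))
Exponent: (1.0 − 0.2) = 0.8000
1/(1 + e^{-0.8000}) = 0.6900
P = 0.6900
P(incorrect) = 1 − 0.6900 = 0.3100

0.3100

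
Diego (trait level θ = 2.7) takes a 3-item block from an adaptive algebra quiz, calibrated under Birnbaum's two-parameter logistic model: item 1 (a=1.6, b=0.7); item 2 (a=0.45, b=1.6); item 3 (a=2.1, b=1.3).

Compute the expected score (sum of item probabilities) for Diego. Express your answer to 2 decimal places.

2.53

P(θ) = 1 / (1 + exp(−a(θ − b)))
P_1 = 1/(1+e^{-3.2000}) = 0.9608
P_2 = 1/(1+e^{-0.4950}) = 0.6213
P_3 = 1/(1+e^{-2.9400}) = 0.9498
E[score] = 0.9608 + 0.6213 + 0.9498 = 2.5319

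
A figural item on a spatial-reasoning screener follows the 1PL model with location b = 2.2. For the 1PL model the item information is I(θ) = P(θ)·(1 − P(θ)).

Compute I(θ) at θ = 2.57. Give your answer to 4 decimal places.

P = 1/(1+e^{-0.3700}) = 0.5915
P(1−P) = 0.5915 × 0.4085 = 0.2416
I = P(1−P) = 0.24164

0.2416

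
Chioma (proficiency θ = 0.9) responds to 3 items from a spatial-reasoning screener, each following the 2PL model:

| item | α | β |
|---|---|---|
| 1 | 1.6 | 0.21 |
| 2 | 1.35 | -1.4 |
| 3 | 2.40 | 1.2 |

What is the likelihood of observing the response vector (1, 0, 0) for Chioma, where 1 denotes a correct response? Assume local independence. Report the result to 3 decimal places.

P(θ) = 1 / (1 + exp(−α(θ − β)))
P_1 = 1/(1+e^{-1.1040}) = 0.7510
P_2 = 1/(1+e^{-3.1050}) = 0.9571
P_3 = 1/(1+e^{0.7200}) = 0.3274
L = P_1 × (1−P_2) × (1−P_3) = 0.7510 × 0.0429 × 0.6726 = 0.02167

0.022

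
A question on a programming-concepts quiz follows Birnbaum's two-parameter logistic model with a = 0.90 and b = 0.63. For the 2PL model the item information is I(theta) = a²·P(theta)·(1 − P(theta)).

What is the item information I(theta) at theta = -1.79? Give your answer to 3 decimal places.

P = 1/(1+e^{2.1780}) = 0.1017
P(1−P) = 0.1017 × 0.8983 = 0.0914
I = a² × P(1−P) = 0.90² × 0.0914 = 0.07403

0.074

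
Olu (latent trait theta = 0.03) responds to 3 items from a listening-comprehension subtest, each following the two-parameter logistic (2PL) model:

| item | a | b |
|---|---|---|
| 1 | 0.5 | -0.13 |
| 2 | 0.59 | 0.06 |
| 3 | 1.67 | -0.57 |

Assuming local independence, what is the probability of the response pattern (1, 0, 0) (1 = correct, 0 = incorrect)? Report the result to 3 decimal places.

P(theta) = 1 / (1 + exp(−a(theta − b)))
P_1 = 1/(1+e^{-0.0800}) = 0.5200
P_2 = 1/(1+e^{0.0177}) = 0.4956
P_3 = 1/(1+e^{-1.0020}) = 0.7315
L = P_1 × (1−P_2) × (1−P_3) = 0.5200 × 0.5044 × 0.2685 = 0.07044

0.070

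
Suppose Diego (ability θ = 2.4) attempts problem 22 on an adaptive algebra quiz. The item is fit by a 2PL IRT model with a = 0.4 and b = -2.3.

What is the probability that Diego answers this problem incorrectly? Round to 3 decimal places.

P(θ) = 1 / (1 + exp(−a(θ − b)))
Exponent: 0.4 × (2.4 − (-2.3)) = 1.8800
1/(1 + e^{-1.8800}) = 0.8676
P(incorrect) = 1 − 0.8676 = 0.1324

0.132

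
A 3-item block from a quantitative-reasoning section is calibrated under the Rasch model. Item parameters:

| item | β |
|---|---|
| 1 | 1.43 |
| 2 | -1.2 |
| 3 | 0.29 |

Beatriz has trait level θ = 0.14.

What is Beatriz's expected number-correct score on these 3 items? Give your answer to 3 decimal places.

1.471

P(θ) = 1 / (1 + exp(−(θ − β)))
P_1 = 1/(1+e^{1.2900}) = 0.2159
P_2 = 1/(1+e^{-1.3400}) = 0.7925
P_3 = 1/(1+e^{0.1500}) = 0.4626
E[score] = 0.2159 + 0.7925 + 0.4626 = 1.4709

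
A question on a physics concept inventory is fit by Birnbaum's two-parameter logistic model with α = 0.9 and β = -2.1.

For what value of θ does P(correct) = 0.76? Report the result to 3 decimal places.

P(θ) = 1 / (1 + exp(−α(θ − β)))
logit = ln(0.7600/0.2400) = 1.1527
θ = β + logit/(α) = -2.1 + 1.1527/0.9000 = -0.8192

-0.819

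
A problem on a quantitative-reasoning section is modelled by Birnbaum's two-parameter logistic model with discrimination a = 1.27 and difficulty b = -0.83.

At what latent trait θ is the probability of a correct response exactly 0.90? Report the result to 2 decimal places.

0.90

P(θ) = 1 / (1 + exp(−a(θ − b)))
logit = ln(0.9000/0.1000) = 2.1972
θ = b + logit/(a) = -0.83 + 2.1972/1.2700 = 0.9001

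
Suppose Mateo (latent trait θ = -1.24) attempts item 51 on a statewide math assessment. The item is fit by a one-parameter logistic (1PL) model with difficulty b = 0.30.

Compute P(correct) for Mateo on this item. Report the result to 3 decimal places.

P(θ) = 1 / (1 + exp(−(θ − b)))
Exponent: (-1.24 − 0.30) = -1.5400
1/(1 + e^{1.5400}) = 0.1765
P = 0.1765

0.177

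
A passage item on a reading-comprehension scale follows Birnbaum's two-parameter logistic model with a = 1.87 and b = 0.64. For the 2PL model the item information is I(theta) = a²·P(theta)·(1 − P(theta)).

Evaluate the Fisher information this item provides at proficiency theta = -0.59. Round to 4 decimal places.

P = 1/(1+e^{2.3001}) = 0.0911
P(1−P) = 0.0911 × 0.9089 = 0.0828
I = a² × P(1−P) = 1.87² × 0.0828 = 0.28959

0.2896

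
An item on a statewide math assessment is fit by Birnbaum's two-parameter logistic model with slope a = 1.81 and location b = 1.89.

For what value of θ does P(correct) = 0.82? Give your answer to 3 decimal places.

P(θ) = 1 / (1 + exp(−a(θ − b)))
logit = ln(0.8200/0.1800) = 1.5163
θ = b + logit/(a) = 1.89 + 1.5163/1.8100 = 2.7278

2.728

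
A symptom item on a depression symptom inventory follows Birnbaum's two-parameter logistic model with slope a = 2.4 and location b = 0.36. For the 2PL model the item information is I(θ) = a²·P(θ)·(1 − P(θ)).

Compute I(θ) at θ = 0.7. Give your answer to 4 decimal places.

P = 1/(1+e^{-0.8160}) = 0.6934
P(1−P) = 0.6934 × 0.3066 = 0.2126
I = a² × P(1−P) = 2.4² × 0.2126 = 1.22459

1.2246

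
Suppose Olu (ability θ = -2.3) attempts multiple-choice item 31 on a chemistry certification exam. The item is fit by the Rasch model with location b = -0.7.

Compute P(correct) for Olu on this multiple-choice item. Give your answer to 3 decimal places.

P(θ) = 1 / (1 + exp(−(θ − b)))
Exponent: (-2.3 − (-0.7)) = -1.6000
1/(1 + e^{1.6000}) = 0.1680
P = 0.1680

0.168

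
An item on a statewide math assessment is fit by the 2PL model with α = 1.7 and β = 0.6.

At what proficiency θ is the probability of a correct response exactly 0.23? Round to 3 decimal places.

P(θ) = 1 / (1 + exp(−α(θ − β)))
logit = ln(0.2300/0.7700) = -1.2083
θ = β + logit/(α) = 0.6 + (-1.2083)/1.7000 = -0.1108

-0.111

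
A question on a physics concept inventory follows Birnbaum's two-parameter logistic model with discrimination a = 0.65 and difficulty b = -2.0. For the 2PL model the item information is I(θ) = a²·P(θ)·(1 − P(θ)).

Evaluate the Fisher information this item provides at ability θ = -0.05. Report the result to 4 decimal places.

0.0724

P = 1/(1+e^{-1.2675}) = 0.7803
P(1−P) = 0.7803 × 0.2197 = 0.1714
I = a² × P(1−P) = 0.65² × 0.1714 = 0.07243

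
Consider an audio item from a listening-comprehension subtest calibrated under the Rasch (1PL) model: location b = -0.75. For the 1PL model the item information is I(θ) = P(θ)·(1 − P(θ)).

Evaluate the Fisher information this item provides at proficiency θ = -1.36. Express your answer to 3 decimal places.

0.228

P = 1/(1+e^{0.6100}) = 0.3521
P(1−P) = 0.3521 × 0.6479 = 0.2281
I = P(1−P) = 0.22811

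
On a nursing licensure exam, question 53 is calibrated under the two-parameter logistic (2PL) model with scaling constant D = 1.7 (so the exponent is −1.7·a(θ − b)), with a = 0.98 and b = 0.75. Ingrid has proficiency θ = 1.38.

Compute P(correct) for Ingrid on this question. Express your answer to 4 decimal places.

0.7407

P(θ) = 1 / (1 + exp(−D·a(θ − b)))
Exponent: 1.7 × 0.98 × (1.38 − 0.75) = 1.0496
1/(1 + e^{-1.0496}) = 0.7407
P = 0.7407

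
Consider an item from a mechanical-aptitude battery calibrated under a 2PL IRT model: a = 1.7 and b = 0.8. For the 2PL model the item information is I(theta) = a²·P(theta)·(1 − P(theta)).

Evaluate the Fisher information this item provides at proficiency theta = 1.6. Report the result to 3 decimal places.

P = 1/(1+e^{-1.3600}) = 0.7958
P(1−P) = 0.7958 × 0.2042 = 0.1625
I = a² × P(1−P) = 1.7² × 0.1625 = 0.46970

0.470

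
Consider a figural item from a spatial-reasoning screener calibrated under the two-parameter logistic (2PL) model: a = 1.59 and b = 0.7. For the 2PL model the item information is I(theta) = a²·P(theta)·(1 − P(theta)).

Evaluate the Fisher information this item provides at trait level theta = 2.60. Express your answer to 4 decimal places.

P = 1/(1+e^{-3.0210}) = 0.9535
P(1−P) = 0.9535 × 0.0465 = 0.0443
I = a² × P(1−P) = 1.59² × 0.0443 = 0.11206

0.1121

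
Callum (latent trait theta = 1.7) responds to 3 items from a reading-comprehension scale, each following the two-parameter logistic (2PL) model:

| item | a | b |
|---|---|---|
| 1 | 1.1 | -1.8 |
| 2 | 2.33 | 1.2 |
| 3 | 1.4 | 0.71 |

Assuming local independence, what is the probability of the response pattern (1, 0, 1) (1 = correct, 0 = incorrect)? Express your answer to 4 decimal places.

0.1862

P(theta) = 1 / (1 + exp(−a(theta − b)))
P_1 = 1/(1+e^{-3.8500}) = 0.9792
P_2 = 1/(1+e^{-1.1650}) = 0.7622
P_3 = 1/(1+e^{-1.3860}) = 0.8000
L = P_1 × (1−P_2) × P_3 = 0.9792 × 0.2378 × 0.8000 = 0.18623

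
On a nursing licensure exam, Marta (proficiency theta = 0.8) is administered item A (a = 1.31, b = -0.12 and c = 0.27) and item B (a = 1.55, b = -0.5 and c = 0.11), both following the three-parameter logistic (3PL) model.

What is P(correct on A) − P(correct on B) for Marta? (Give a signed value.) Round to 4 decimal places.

P(theta) = c + (1 − c) · 1 / (1 + exp(−a(theta − b)))
P_A = 0.8317
P_B = 0.8953
P_A − P_B = -0.0636

-0.0636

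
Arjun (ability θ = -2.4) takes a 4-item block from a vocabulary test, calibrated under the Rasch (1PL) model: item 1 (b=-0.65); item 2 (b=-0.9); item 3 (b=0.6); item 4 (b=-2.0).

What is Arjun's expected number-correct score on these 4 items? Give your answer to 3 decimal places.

P(θ) = 1 / (1 + exp(−(θ − b)))
P_1 = 1/(1+e^{1.7500}) = 0.1480
P_2 = 1/(1+e^{1.5000}) = 0.1824
P_3 = 1/(1+e^{3.0000}) = 0.0474
P_4 = 1/(1+e^{0.4000}) = 0.4013
E[score] = 0.1480 + 0.1824 + 0.0474 + 0.4013 = 0.7792

0.779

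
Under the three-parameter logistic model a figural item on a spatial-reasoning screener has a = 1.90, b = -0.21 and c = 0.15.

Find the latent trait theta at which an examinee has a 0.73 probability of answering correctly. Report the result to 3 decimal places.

0.192

P(theta) = c + (1 − c) · 1 / (1 + exp(−a(theta − b)))
Remove guessing floor: (0.73 − 0.15)/(1 − 0.15) = 0.6824
logit = ln(0.6824/0.3176) = 0.7646
theta = b + logit/(a) = -0.21 + 0.7646/1.9000 = 0.1924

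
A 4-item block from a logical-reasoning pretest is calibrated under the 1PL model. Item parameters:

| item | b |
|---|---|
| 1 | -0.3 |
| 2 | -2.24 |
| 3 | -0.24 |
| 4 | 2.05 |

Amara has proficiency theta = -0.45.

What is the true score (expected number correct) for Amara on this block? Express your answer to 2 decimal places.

1.84

P(theta) = 1 / (1 + exp(−(theta − b)))
P_1 = 1/(1+e^{0.1500}) = 0.4626
P_2 = 1/(1+e^{-1.7900}) = 0.8569
P_3 = 1/(1+e^{0.2100}) = 0.4477
P_4 = 1/(1+e^{2.5000}) = 0.0759
E[score] = 0.4626 + 0.8569 + 0.4477 + 0.0759 = 1.8430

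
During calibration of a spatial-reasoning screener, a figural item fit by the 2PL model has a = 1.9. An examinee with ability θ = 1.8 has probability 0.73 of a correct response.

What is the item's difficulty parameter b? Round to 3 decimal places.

1.277

P(θ) = 1 / (1 + exp(−a(θ − b)))
logit(0.73) = ln(0.73/0.27) = 0.9946
b = θ − logit/(a) = 1.8 − 0.9946/1.9000 = 1.2765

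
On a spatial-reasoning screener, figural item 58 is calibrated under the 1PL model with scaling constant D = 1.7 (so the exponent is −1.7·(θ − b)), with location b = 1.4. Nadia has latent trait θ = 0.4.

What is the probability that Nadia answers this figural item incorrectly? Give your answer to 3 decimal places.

0.846

P(θ) = 1 / (1 + exp(−D·(θ − b)))
Exponent: 1.7 × (0.4 − 1.4) = -1.7000
1/(1 + e^{1.7000}) = 0.1545
P = 0.1545
P(incorrect) = 1 − 0.1545 = 0.8455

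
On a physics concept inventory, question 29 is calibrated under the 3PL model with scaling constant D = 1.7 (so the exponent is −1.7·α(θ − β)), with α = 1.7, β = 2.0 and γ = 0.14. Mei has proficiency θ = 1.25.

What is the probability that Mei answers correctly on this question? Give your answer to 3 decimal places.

0.228

P(θ) = γ + (1 − γ) · 1 / (1 + exp(−D·α(θ − β)))
Exponent: 1.7 × 1.7 × (1.25 − 2.0) = -2.1675
1/(1 + e^{2.1675}) = 0.1027
P = 0.14 + 0.86 × 0.1027 = 0.2283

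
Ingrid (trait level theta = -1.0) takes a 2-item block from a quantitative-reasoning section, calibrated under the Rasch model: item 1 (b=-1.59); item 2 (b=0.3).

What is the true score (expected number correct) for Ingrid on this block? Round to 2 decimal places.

P(theta) = 1 / (1 + exp(−(theta − b)))
P_1 = 1/(1+e^{-0.5900}) = 0.6434
P_2 = 1/(1+e^{1.3000}) = 0.2142
E[score] = 0.6434 + 0.2142 = 0.8575

0.86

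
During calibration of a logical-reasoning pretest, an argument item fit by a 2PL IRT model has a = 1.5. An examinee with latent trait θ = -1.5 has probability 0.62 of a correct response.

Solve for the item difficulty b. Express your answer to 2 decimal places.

-1.83

P(θ) = 1 / (1 + exp(−a(θ − b)))
logit(0.62) = ln(0.62/0.38) = 0.4895
b = θ − logit/(a) = -1.5 − 0.4895/1.5000 = -1.8264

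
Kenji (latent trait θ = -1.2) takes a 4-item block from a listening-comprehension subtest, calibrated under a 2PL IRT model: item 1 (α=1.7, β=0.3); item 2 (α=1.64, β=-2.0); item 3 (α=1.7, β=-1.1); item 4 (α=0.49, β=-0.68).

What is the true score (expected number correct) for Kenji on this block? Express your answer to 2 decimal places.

1.75

P(θ) = 1 / (1 + exp(−α(θ − β)))
P_1 = 1/(1+e^{2.5500}) = 0.0724
P_2 = 1/(1+e^{-1.3120}) = 0.7878
P_3 = 1/(1+e^{0.1700}) = 0.4576
P_4 = 1/(1+e^{0.2548}) = 0.4366
E[score] = 0.0724 + 0.7878 + 0.4576 + 0.4366 = 1.7545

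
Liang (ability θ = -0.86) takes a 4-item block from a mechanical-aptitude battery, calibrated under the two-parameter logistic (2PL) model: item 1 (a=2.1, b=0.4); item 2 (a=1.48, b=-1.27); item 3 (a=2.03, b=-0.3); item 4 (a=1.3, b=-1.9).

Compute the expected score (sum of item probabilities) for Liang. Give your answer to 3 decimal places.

1.751

P(θ) = 1 / (1 + exp(−a(θ − b)))
P_1 = 1/(1+e^{2.6460}) = 0.0662
P_2 = 1/(1+e^{-0.6068}) = 0.6472
P_3 = 1/(1+e^{1.1368}) = 0.2429
P_4 = 1/(1+e^{-1.3520}) = 0.7945
E[score] = 0.0662 + 0.6472 + 0.2429 + 0.7945 = 1.7508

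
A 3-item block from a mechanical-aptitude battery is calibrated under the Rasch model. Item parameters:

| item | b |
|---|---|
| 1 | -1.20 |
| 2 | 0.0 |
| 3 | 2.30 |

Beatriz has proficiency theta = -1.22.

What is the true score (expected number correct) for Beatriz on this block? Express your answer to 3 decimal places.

0.752

P(theta) = 1 / (1 + exp(−(theta − b)))
P_1 = 1/(1+e^{0.0200}) = 0.4950
P_2 = 1/(1+e^{1.2200}) = 0.2279
P_3 = 1/(1+e^{3.5200}) = 0.0287
E[score] = 0.4950 + 0.2279 + 0.0287 = 0.7517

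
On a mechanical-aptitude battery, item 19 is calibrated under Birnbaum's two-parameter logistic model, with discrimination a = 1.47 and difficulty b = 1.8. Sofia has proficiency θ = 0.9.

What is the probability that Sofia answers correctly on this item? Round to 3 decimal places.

P(θ) = 1 / (1 + exp(−a(θ − b)))
Exponent: 1.47 × (0.9 − 1.8) = -1.3230
1/(1 + e^{1.3230}) = 0.2103

0.210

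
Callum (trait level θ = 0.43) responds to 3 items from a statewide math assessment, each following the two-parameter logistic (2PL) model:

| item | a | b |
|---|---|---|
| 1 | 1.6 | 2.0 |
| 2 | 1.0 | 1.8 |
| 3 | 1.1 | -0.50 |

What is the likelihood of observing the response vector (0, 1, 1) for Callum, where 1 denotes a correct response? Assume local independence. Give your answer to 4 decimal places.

P(θ) = 1 / (1 + exp(−a(θ − b)))
P_1 = 1/(1+e^{2.5120}) = 0.0750
P_2 = 1/(1+e^{1.3700}) = 0.2026
P_3 = 1/(1+e^{-1.0230}) = 0.7356
L = (1−P_1) × P_2 × P_3 = 0.9250 × 0.2026 × 0.7356 = 0.13786

0.1379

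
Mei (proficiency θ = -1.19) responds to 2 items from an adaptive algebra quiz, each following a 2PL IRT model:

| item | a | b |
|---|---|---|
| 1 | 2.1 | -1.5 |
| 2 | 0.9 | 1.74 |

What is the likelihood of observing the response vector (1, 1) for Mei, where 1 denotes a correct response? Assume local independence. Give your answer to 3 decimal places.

P(θ) = 1 / (1 + exp(−a(θ − b)))
P_1 = 1/(1+e^{-0.6510}) = 0.6572
P_2 = 1/(1+e^{2.6370}) = 0.0668
L = P_1 × P_2 = 0.6572 × 0.0668 = 0.04390

0.044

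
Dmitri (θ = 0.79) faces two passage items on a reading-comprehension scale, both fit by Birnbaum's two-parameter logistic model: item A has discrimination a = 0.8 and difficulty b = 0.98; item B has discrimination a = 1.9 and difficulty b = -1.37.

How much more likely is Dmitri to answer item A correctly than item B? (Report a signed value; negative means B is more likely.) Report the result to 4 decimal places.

-0.5217

P(θ) = 1 / (1 + exp(−a(θ − b)))
P_A = 0.4621
P_B = 0.9838
P_A − P_B = -0.5217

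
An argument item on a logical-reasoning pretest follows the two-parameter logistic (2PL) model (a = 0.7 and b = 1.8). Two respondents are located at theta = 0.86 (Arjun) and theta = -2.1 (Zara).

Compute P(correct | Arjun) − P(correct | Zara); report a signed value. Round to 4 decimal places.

P(theta) = 1 / (1 + exp(−a(theta − b)))
P(Arjun) = 0.3412  [exponent -0.6580]
P(Zara) = 0.0612  [exponent -2.7300]
Difference = 0.3412 − 0.0612 = 0.2800

0.2800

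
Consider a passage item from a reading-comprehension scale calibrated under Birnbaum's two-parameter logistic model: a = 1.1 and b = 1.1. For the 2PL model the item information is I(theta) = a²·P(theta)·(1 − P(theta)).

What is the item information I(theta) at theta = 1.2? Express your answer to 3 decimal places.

P = 1/(1+e^{-0.1100}) = 0.5275
P(1−P) = 0.5275 × 0.4725 = 0.2492
I = a² × P(1−P) = 1.1² × 0.2492 = 0.30159

0.302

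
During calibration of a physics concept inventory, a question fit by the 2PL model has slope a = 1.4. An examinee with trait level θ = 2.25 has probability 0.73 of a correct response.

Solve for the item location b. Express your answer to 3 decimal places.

P(θ) = 1 / (1 + exp(−a(θ − b)))
logit(0.73) = ln(0.73/0.27) = 0.9946
b = θ − logit/(a) = 2.25 − 0.9946/1.4000 = 1.5396

1.540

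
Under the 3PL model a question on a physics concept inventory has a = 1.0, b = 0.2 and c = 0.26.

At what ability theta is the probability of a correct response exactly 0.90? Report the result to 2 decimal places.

2.06

P(theta) = c + (1 − c) · 1 / (1 + exp(−a(theta − b)))
Remove guessing floor: (0.90 − 0.26)/(1 − 0.26) = 0.8649
logit = ln(0.8649/0.1351) = 1.8563
theta = b + logit/(a) = 0.2 + 1.8563/1.0000 = 2.0563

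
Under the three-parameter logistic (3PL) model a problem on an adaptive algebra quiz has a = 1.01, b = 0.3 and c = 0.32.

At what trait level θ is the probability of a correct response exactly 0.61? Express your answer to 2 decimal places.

0.01

P(θ) = c + (1 − c) · 1 / (1 + exp(−a(θ − b)))
Remove guessing floor: (0.61 − 0.32)/(1 − 0.32) = 0.4265
logit = ln(0.4265/0.5735) = -0.2963
θ = b + logit/(a) = 0.3 + (-0.2963)/1.0100 = 0.0067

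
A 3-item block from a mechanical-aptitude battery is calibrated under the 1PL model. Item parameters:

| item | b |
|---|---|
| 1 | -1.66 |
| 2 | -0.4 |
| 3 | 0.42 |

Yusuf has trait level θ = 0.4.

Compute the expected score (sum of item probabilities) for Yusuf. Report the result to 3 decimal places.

P(θ) = 1 / (1 + exp(−(θ − b)))
P_1 = 1/(1+e^{-2.0600}) = 0.8870
P_2 = 1/(1+e^{-0.8000}) = 0.6900
P_3 = 1/(1+e^{0.0200}) = 0.4950
E[score] = 0.8870 + 0.6900 + 0.4950 = 2.0719

2.072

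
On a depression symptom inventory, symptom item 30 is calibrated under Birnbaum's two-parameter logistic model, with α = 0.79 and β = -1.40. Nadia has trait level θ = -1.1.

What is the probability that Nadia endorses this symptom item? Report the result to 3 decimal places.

P(θ) = 1 / (1 + exp(−α(θ − β)))
Exponent: 0.79 × (-1.1 − (-1.40)) = 0.2370
1/(1 + e^{-0.2370}) = 0.5590

0.559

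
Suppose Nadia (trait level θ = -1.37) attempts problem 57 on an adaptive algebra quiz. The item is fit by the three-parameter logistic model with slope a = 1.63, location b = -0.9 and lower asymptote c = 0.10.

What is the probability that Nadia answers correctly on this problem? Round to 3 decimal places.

0.386

P(θ) = c + (1 − c) · 1 / (1 + exp(−a(θ − b)))
Exponent: 1.63 × (-1.37 − (-0.9)) = -0.7661
1/(1 + e^{0.7661}) = 0.3173
P = 0.10 + 0.90 × 0.3173 = 0.3856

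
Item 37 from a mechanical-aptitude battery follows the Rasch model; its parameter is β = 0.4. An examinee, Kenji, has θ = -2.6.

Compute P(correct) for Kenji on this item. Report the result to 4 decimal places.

P(θ) = 1 / (1 + exp(−(θ − β)))
Exponent: (-2.6 − 0.4) = -3.0000
1/(1 + e^{3.0000}) = 0.0474
P = 0.0474

0.0474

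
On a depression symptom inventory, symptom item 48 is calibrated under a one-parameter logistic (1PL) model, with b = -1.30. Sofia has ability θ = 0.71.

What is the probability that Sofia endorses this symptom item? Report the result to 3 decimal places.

P(θ) = 1 / (1 + exp(−(θ − b)))
Exponent: (0.71 − (-1.30)) = 2.0100
1/(1 + e^{-2.0100}) = 0.8818
P = 0.8818

0.882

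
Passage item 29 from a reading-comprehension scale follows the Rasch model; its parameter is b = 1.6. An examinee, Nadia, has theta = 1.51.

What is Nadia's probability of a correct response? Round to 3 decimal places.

0.478

P(theta) = 1 / (1 + exp(−(theta − b)))
Exponent: (1.51 − 1.6) = -0.0900
1/(1 + e^{0.0900}) = 0.4775
P = 0.4775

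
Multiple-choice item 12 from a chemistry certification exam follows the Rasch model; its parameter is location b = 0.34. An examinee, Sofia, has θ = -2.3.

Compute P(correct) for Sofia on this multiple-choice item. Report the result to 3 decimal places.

P(θ) = 1 / (1 + exp(−(θ − b)))
Exponent: (-2.3 − 0.34) = -2.6400
1/(1 + e^{2.6400}) = 0.0666
P = 0.0666

0.067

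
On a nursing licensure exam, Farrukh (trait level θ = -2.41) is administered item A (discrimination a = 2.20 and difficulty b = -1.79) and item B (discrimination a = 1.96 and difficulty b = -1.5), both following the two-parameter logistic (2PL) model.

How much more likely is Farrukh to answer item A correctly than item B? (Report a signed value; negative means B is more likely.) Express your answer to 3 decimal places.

P(θ) = 1 / (1 + exp(−a(θ − b)))
P_A = 0.2036
P_B = 0.1439
P_A − P_B = 0.0597

0.060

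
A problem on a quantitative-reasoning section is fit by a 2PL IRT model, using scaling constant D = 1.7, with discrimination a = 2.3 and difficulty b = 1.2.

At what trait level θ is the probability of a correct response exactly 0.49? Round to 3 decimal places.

1.190

P(θ) = 1 / (1 + exp(−D·a(θ − b)))
logit = ln(0.4900/0.5100) = -0.0400
θ = b + logit/(1.7·a) = 1.2 + (-0.0400)/3.9100 = 1.1898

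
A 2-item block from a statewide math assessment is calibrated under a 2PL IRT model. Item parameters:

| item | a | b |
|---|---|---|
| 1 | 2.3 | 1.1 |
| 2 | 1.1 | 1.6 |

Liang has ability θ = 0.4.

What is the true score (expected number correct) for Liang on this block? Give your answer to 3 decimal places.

0.377

P(θ) = 1 / (1 + exp(−a(θ − b)))
P_1 = 1/(1+e^{1.6100}) = 0.1666
P_2 = 1/(1+e^{1.3200}) = 0.2108
E[score] = 0.1666 + 0.2108 = 0.3774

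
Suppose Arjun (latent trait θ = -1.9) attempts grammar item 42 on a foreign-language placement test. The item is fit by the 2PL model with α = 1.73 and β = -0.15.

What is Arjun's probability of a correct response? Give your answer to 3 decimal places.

0.046

P(θ) = 1 / (1 + exp(−α(θ − β)))
Exponent: 1.73 × (-1.9 − (-0.15)) = -3.0275
1/(1 + e^{3.0275}) = 0.0462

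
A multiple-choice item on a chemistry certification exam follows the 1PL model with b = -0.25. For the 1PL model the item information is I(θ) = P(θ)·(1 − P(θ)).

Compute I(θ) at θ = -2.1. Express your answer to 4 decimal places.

0.1174

P = 1/(1+e^{1.8500}) = 0.1359
P(1−P) = 0.1359 × 0.8641 = 0.1174
I = P(1−P) = 0.11741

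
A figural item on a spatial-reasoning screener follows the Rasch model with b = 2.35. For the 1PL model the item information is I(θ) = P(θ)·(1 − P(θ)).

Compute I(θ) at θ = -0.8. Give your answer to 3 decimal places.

P = 1/(1+e^{3.1500}) = 0.0411
P(1−P) = 0.0411 × 0.9589 = 0.0394
I = P(1−P) = 0.03940

0.039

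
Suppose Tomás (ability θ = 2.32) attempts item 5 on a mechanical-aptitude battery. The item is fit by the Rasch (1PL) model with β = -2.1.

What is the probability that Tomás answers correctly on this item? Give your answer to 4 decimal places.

0.9881

P(θ) = 1 / (1 + exp(−(θ − β)))
Exponent: (2.32 − (-2.1)) = 4.4200
1/(1 + e^{-4.4200}) = 0.9881
P = 0.9881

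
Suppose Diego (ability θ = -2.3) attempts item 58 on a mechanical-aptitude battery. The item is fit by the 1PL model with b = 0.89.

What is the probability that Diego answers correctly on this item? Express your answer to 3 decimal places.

0.040

P(θ) = 1 / (1 + exp(−(θ − b)))
Exponent: (-2.3 − 0.89) = -3.1900
1/(1 + e^{3.1900}) = 0.0395
P = 0.0395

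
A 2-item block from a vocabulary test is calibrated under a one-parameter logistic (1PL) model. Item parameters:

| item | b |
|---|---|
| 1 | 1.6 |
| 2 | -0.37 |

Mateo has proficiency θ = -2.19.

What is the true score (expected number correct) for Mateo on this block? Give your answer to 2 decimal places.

P(θ) = 1 / (1 + exp(−(θ − b)))
P_1 = 1/(1+e^{3.7900}) = 0.0221
P_2 = 1/(1+e^{1.8200}) = 0.1394
E[score] = 0.0221 + 0.1394 = 0.1615

0.16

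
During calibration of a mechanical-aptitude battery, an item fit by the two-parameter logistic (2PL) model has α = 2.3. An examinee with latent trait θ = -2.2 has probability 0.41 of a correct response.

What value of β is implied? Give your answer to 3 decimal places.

P(θ) = 1 / (1 + exp(−α(θ − β)))
logit(0.41) = ln(0.41/0.59) = -0.3640
β = θ − logit/(α) = -2.2 − (-0.3640)/2.3000 = -2.0418

-2.042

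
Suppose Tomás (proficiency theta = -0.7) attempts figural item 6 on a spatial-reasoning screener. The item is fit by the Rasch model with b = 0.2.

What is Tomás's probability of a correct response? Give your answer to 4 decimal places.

P(theta) = 1 / (1 + exp(−(theta − b)))
Exponent: (-0.7 − 0.2) = -0.9000
1/(1 + e^{0.9000}) = 0.2891
P = 0.2891

0.2891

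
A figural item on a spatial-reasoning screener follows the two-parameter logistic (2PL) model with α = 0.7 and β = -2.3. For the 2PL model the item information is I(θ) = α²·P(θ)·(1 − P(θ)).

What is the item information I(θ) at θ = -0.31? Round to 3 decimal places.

0.078

P = 1/(1+e^{-1.3930}) = 0.8011
P(1−P) = 0.8011 × 0.1989 = 0.1594
I = α² × P(1−P) = 0.7² × 0.1594 = 0.07808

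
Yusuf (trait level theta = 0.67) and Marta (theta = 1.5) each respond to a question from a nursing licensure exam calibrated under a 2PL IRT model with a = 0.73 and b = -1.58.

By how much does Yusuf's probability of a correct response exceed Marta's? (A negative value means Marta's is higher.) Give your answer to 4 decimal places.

P(theta) = 1 / (1 + exp(−a(theta − b)))
P(Yusuf) = 0.8379  [exponent 1.6425]
P(Marta) = 0.9045  [exponent 2.2484]
Difference = 0.8379 − 0.9045 = -0.0666

-0.0666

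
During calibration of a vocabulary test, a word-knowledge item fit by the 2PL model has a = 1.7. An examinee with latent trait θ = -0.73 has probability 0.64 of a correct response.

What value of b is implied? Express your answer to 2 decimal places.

-1.07

P(θ) = 1 / (1 + exp(−a(θ − b)))
logit(0.64) = ln(0.64/0.36) = 0.5754
b = θ − logit/(a) = -0.73 − 0.5754/1.7000 = -1.0684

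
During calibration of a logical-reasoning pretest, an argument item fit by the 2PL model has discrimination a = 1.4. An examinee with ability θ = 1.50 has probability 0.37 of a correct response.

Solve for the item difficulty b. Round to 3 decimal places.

1.880

P(θ) = 1 / (1 + exp(−a(θ − b)))
logit(0.37) = ln(0.37/0.63) = -0.5322
b = θ − logit/(a) = 1.50 − (-0.5322)/1.4000 = 1.8802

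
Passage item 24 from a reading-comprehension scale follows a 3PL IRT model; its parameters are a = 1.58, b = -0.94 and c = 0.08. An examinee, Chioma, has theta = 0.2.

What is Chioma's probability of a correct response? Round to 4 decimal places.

P(theta) = c + (1 − c) · 1 / (1 + exp(−a(theta − b)))
Exponent: 1.58 × (0.2 − (-0.94)) = 1.8012
1/(1 + e^{-1.8012}) = 0.8583
P = 0.08 + 0.92 × 0.8583 = 0.8696

0.8696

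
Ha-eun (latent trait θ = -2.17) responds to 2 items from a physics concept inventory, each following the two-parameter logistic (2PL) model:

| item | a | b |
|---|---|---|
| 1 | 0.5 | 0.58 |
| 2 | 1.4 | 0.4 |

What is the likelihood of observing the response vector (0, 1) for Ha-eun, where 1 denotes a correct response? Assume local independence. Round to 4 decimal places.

P(θ) = 1 / (1 + exp(−a(θ − b)))
P_1 = 1/(1+e^{1.3750}) = 0.2018
P_2 = 1/(1+e^{3.5980}) = 0.0266
L = (1−P_1) × P_2 = 0.7982 × 0.0266 = 0.02127

0.0213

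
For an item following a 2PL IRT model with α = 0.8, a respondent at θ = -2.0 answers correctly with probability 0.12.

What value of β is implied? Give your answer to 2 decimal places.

0.49

P(θ) = 1 / (1 + exp(−α(θ − β)))
logit(0.12) = ln(0.12/0.88) = -1.9924
β = θ − logit/(α) = -2.0 − (-1.9924)/0.8000 = 0.4905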